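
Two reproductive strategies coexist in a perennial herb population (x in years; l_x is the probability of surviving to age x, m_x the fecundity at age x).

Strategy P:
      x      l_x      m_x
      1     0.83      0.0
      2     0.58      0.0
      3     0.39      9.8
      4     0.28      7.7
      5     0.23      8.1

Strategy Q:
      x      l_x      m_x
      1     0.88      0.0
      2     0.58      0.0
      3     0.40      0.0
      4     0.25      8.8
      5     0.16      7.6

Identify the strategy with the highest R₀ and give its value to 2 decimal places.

7.84

Strategy P: R₀ = 0.83×0.0 + 0.58×0.0 + 0.39×9.8 + 0.28×7.7 + 0.23×8.1 = 7.8410
Strategy Q: R₀ = 0.88×0.0 + 0.58×0.0 + 0.40×0.0 + 0.25×8.8 + 0.16×7.6 = 3.4160
Highest R₀: strategy P with 7.8410.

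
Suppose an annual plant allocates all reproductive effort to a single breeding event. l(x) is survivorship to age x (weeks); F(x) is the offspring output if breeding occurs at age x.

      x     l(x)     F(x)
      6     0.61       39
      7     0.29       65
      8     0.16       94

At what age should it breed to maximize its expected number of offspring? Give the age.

Expected offspring if breeding at age x = l(x) × F(x):
  age 6: 0.61 × 39 = 23.790
  age 7: 0.29 × 65 = 18.850
  age 8: 0.16 × 94 = 15.040
Maximum at age 6 (23.790).

6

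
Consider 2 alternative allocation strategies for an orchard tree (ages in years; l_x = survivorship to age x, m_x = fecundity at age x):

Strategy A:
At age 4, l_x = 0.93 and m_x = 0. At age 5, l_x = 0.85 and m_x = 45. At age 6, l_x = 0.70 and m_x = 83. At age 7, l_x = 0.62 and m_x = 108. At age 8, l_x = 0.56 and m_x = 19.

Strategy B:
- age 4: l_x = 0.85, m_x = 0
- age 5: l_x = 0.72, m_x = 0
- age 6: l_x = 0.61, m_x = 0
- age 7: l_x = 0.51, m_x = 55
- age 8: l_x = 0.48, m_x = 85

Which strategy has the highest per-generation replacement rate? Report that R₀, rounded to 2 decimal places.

Strategy A: R₀ = 0.93×0 + 0.85×45 + 0.70×83 + 0.62×108 + 0.56×19 = 173.9500
Strategy B: R₀ = 0.85×0 + 0.72×0 + 0.61×0 + 0.51×55 + 0.48×85 = 68.8500
Highest R₀: strategy A with 173.9500.

173.95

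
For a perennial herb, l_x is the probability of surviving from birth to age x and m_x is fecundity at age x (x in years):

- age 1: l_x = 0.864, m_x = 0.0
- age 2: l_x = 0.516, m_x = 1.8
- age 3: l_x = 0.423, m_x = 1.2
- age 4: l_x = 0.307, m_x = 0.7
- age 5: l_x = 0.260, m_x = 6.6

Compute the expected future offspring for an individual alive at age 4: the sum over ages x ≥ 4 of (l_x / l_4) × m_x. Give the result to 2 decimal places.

6.29

l_4 = 0.307. Conditional survival from age 4 to x is l_x / l_4.
  x=4: (0.307/0.307) × 0.7 = 0.7000
  x=5: (0.260/0.307) × 6.6 = 5.5896
Sum = 0.7000 + 5.5896 = 6.2896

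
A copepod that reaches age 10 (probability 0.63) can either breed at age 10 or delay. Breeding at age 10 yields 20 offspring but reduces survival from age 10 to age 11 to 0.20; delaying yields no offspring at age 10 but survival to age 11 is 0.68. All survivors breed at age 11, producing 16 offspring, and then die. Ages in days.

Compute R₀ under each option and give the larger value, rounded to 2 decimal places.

breed at age 10: R₀ = 0.63 × (20 + 0.20 × 16) = 0.63 × 23.2000 = 14.6160
delay to age 11: R₀ = 0.63 × (0.68 × 16) = 0.63 × 10.8800 = 6.8544
Higher: breed at age 10 (14.6160).

14.62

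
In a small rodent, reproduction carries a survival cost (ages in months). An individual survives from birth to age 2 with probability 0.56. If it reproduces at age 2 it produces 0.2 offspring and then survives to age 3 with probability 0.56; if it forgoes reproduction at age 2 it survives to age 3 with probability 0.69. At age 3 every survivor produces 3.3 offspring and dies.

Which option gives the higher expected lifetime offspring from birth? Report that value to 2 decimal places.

breed at age 2: R₀ = 0.56 × (0.2 + 0.56 × 3.3) = 0.56 × 2.0480 = 1.1469
delay to age 3: R₀ = 0.56 × (0.69 × 3.3) = 0.56 × 2.2770 = 1.2751
Higher: delay to age 3 (1.2751).

1.28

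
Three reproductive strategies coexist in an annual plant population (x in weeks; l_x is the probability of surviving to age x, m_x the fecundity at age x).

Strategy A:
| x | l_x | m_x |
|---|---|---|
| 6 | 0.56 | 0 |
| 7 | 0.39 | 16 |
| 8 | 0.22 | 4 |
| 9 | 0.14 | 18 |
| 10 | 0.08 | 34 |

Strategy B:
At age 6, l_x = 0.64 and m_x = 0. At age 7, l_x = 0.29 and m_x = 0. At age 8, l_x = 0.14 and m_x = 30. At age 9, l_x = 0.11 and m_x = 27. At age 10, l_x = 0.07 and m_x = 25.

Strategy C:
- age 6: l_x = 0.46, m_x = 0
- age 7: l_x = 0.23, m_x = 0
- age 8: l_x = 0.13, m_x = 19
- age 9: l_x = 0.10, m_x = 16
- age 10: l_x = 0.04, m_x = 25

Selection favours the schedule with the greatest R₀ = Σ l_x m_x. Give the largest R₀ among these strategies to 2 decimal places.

Strategy A: R₀ = 0.56×0 + 0.39×16 + 0.22×4 + 0.14×18 + 0.08×34 = 12.3600
Strategy B: R₀ = 0.64×0 + 0.29×0 + 0.14×30 + 0.11×27 + 0.07×25 = 8.9200
Strategy C: R₀ = 0.46×0 + 0.23×0 + 0.13×19 + 0.10×16 + 0.04×25 = 5.0700
Highest R₀: strategy A with 12.3600.

12.36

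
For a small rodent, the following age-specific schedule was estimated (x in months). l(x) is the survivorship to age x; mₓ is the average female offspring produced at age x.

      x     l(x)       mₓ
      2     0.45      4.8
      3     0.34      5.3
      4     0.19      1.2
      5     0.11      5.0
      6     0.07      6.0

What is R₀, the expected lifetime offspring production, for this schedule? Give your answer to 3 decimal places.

5.160

R₀ = Σ l(x) mₓ:
  age 2: 0.45 × 4.8 = 2.1600
  age 3: 0.34 × 5.3 = 1.8020
  age 4: 0.19 × 1.2 = 0.2280
  age 5: 0.11 × 5.0 = 0.5500
  age 6: 0.07 × 6.0 = 0.4200
R₀ = 2.1600 + 1.8020 + 0.2280 + 0.5500 + 0.4200 = 5.1600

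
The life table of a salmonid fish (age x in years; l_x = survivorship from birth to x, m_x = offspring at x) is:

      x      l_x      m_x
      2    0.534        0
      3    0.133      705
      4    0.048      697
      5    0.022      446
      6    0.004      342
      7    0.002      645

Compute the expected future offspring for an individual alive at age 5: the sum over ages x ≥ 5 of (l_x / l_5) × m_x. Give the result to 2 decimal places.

l_5 = 0.022. Conditional survival from age 5 to x is l_x / l_5.
  x=5: (0.022/0.022) × 446 = 446.0000
  x=6: (0.004/0.022) × 342 = 62.1818
  x=7: (0.002/0.022) × 645 = 58.6364
Sum = 446.0000 + 62.1818 + 58.6364 = 566.8182

566.82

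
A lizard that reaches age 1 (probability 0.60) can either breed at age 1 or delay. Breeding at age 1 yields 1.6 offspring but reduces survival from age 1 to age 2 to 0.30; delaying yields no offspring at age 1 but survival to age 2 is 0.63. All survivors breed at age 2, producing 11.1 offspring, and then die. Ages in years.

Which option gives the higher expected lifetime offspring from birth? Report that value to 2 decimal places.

4.20

breed at age 1: R₀ = 0.60 × (1.6 + 0.30 × 11.1) = 0.60 × 4.9300 = 2.9580
delay to age 2: R₀ = 0.60 × (0.63 × 11.1) = 0.60 × 6.9930 = 4.1958
Higher: delay to age 2 (4.1958).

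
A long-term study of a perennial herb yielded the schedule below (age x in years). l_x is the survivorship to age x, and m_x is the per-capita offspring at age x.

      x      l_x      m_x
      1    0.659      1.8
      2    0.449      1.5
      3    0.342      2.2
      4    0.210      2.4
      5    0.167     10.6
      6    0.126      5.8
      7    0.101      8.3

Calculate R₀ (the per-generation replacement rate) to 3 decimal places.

6.455

R₀ = Σ l_x m_x:
  age 1: 0.659 × 1.8 = 1.1862
  age 2: 0.449 × 1.5 = 0.6735
  age 3: 0.342 × 2.2 = 0.7524
  age 4: 0.210 × 2.4 = 0.5040
  age 5: 0.167 × 10.6 = 1.7702
  age 6: 0.126 × 5.8 = 0.7308
  age 7: 0.101 × 8.3 = 0.8383
R₀ = 1.1862 + 0.6735 + 0.7524 + 0.5040 + 1.7702 + 0.7308 + 0.8383 = 6.4554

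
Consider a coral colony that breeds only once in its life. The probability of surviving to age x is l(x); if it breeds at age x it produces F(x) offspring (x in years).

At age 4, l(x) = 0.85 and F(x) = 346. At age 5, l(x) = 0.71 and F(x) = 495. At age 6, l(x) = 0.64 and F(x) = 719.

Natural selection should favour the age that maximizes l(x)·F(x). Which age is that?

6

Expected offspring if breeding at age x = l(x) × F(x):
  age 4: 0.85 × 346 = 294.100
  age 5: 0.71 × 495 = 351.450
  age 6: 0.64 × 719 = 460.160
Maximum at age 6 (460.160).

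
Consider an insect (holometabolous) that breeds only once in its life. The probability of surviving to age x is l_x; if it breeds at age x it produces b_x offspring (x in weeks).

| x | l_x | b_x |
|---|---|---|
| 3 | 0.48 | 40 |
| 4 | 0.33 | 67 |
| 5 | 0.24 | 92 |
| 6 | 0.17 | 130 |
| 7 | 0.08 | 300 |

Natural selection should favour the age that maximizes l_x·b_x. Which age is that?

Expected offspring if breeding at age x = l_x × b_x:
  age 3: 0.48 × 40 = 19.200
  age 4: 0.33 × 67 = 22.110
  age 5: 0.24 × 92 = 22.080
  age 6: 0.17 × 130 = 22.100
  age 7: 0.08 × 300 = 24.000
Maximum at age 7 (24.000).

7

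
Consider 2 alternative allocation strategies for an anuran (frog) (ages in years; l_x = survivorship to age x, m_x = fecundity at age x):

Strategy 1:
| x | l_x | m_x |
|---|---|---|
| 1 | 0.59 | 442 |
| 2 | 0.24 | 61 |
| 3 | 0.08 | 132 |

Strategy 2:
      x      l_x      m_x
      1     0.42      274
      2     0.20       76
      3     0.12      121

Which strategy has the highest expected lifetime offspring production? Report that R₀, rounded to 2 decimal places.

285.98

Strategy 1: R₀ = 0.59×442 + 0.24×61 + 0.08×132 = 285.9800
Strategy 2: R₀ = 0.42×274 + 0.20×76 + 0.12×121 = 144.8000
Highest R₀: strategy 1 with 285.9800.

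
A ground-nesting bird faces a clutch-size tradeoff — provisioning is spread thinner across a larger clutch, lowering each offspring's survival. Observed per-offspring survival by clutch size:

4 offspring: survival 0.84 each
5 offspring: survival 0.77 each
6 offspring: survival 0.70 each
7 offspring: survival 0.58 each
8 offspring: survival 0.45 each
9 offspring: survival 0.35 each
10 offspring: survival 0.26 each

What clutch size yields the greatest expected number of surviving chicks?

6

Expected surviving chicks = c × s(c):
  c=4: 4 × 0.84 = 3.360
  c=5: 5 × 0.77 = 3.850
  c=6: 6 × 0.70 = 4.200
  c=7: 7 × 0.58 = 4.060
  c=8: 8 × 0.45 = 3.600
  c=9: 9 × 0.35 = 3.150
  c=10: 10 × 0.26 = 2.600
Maximum at c = 6 (4.200 surviving chicks).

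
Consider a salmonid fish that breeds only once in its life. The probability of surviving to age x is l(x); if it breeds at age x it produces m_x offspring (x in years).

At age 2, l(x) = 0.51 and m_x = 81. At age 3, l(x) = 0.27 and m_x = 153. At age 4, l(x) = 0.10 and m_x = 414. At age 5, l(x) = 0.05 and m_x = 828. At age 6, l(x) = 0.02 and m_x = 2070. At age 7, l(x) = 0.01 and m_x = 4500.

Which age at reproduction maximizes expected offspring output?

7

Expected offspring if breeding at age x = l(x) × m_x:
  age 2: 0.51 × 81 = 41.310
  age 3: 0.27 × 153 = 41.310
  age 4: 0.10 × 414 = 41.400
  age 5: 0.05 × 828 = 41.400
  age 6: 0.02 × 2070 = 41.400
  age 7: 0.01 × 4500 = 45.000
Maximum at age 7 (45.000).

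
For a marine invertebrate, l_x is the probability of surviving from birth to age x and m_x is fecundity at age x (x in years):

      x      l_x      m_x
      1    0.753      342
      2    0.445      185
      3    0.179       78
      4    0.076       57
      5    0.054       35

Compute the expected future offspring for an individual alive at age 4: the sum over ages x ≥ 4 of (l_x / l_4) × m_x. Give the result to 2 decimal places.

81.87

l_4 = 0.076. Conditional survival from age 4 to x is l_x / l_4.
  x=4: (0.076/0.076) × 57 = 57.0000
  x=5: (0.054/0.076) × 35 = 24.8684
Sum = 57.0000 + 24.8684 = 81.8684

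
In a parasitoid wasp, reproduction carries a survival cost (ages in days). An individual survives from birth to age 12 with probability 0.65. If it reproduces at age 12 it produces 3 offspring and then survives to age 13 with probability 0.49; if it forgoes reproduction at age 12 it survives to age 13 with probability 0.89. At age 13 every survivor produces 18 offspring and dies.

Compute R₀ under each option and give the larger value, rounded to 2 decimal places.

breed at age 12: R₀ = 0.65 × (3 + 0.49 × 18) = 0.65 × 11.8200 = 7.6830
delay to age 13: R₀ = 0.65 × (0.89 × 18) = 0.65 × 16.0200 = 10.4130
Higher: delay to age 13 (10.4130).

10.41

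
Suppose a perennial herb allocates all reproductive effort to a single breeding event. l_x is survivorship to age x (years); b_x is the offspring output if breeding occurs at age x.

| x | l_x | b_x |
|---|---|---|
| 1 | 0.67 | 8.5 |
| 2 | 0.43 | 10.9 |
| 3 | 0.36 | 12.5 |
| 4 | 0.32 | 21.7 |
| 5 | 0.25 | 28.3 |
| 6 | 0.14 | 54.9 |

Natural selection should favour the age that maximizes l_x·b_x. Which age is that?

6

Expected offspring if breeding at age x = l_x × b_x:
  age 1: 0.67 × 8.5 = 5.695
  age 2: 0.43 × 10.9 = 4.687
  age 3: 0.36 × 12.5 = 4.500
  age 4: 0.32 × 21.7 = 6.944
  age 5: 0.25 × 28.3 = 7.075
  age 6: 0.14 × 54.9 = 7.686
Maximum at age 6 (7.686).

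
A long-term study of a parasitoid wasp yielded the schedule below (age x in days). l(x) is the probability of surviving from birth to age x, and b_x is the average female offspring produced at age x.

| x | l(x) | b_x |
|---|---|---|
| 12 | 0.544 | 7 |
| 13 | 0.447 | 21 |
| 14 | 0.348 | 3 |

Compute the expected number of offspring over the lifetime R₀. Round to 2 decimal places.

R₀ = Σ l(x) b_x:
  age 12: 0.544 × 7 = 3.8080
  age 13: 0.447 × 21 = 9.3870
  age 14: 0.348 × 3 = 1.0440
R₀ = 3.8080 + 9.3870 + 1.0440 = 14.2390

14.24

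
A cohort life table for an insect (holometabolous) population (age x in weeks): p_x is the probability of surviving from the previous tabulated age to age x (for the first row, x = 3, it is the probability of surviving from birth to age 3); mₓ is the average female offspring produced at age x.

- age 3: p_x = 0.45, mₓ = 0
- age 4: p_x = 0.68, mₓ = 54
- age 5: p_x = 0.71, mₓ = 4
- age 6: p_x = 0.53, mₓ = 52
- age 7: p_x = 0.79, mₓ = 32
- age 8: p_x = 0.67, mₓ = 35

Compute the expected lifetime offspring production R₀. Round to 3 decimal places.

28.425

Survivorship from birth: l_x = p_3·p_4·…·p_x.
  l_3 = 0.45000
  l_4 = 0.30600
  l_5 = 0.21726
  l_6 = 0.11515
  l_7 = 0.09097
  l_8 = 0.06095
R₀ = Σ l_x mₓ:
  age 3: 0.45000 × 0 = 0.0000
  age 4: 0.30600 × 54 = 16.5240
  age 5: 0.21726 × 4 = 0.8690
  age 6: 0.11515 × 52 = 5.9878
  age 7: 0.09097 × 32 = 2.9110
  age 8: 0.06095 × 35 = 2.1332
R₀ = 0.0000 + 16.5240 + 0.8690 + 5.9878 + 2.9110 + 2.1332 = 28.4251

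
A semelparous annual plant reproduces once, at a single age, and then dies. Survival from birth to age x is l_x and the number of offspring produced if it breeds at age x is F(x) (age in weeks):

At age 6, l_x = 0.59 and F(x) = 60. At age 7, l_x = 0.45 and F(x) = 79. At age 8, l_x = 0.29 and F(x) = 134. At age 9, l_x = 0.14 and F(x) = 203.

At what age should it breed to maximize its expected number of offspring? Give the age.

8

Expected offspring if breeding at age x = l_x × F(x):
  age 6: 0.59 × 60 = 35.400
  age 7: 0.45 × 79 = 35.550
  age 8: 0.29 × 134 = 38.860
  age 9: 0.14 × 203 = 28.420
Maximum at age 8 (38.860).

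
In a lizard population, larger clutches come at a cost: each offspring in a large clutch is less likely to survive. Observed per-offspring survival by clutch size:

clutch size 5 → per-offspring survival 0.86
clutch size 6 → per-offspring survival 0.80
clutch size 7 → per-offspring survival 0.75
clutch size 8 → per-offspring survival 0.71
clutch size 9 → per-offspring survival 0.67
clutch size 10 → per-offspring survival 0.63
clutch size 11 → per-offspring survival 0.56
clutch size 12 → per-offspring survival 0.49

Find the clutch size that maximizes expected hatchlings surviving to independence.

Expected hatchlings surviving to independence = c × s(c):
  c=5: 5 × 0.86 = 4.300
  c=6: 6 × 0.80 = 4.800
  c=7: 7 × 0.75 = 5.250
  c=8: 8 × 0.71 = 5.680
  c=9: 9 × 0.67 = 6.030
  c=10: 10 × 0.63 = 6.300
  c=11: 11 × 0.56 = 6.160
  c=12: 12 × 0.49 = 5.880
Maximum at c = 10 (6.300 hatchlings surviving to independence).

10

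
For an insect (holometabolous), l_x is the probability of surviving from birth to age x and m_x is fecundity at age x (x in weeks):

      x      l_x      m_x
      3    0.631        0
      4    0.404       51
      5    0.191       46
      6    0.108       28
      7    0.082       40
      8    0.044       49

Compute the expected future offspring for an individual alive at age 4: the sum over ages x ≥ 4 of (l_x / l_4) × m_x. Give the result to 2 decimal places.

l_4 = 0.404. Conditional survival from age 4 to x is l_x / l_4.
  x=4: (0.404/0.404) × 51 = 51.0000
  x=5: (0.191/0.404) × 46 = 21.7475
  x=6: (0.108/0.404) × 28 = 7.4851
  x=7: (0.082/0.404) × 40 = 8.1188
  x=8: (0.044/0.404) × 49 = 5.3366
Sum = 51.0000 + 21.7475 + 7.4851 + 8.1188 + 5.3366 = 93.6881

93.69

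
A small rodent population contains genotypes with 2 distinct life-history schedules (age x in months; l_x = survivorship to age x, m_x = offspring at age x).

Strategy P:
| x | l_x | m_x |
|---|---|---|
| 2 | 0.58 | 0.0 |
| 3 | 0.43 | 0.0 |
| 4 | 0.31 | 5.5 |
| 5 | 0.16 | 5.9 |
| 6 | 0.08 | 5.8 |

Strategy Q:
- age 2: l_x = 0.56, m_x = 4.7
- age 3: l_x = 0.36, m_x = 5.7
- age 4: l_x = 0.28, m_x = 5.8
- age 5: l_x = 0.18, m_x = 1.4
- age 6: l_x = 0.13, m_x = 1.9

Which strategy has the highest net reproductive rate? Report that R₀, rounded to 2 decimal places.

Strategy P: R₀ = 0.58×0.0 + 0.43×0.0 + 0.31×5.5 + 0.16×5.9 + 0.08×5.8 = 3.1130
Strategy Q: R₀ = 0.56×4.7 + 0.36×5.7 + 0.28×5.8 + 0.18×1.4 + 0.13×1.9 = 6.8070
Highest R₀: strategy Q with 6.8070.

6.81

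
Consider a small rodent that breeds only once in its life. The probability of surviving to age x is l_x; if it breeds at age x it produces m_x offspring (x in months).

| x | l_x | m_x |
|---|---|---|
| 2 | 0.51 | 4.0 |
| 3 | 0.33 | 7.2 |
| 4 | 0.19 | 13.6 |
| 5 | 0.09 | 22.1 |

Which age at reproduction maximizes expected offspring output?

4

Expected offspring if breeding at age x = l_x × m_x:
  age 2: 0.51 × 4.0 = 2.040
  age 3: 0.33 × 7.2 = 2.376
  age 4: 0.19 × 13.6 = 2.584
  age 5: 0.09 × 22.1 = 1.989
Maximum at age 4 (2.584).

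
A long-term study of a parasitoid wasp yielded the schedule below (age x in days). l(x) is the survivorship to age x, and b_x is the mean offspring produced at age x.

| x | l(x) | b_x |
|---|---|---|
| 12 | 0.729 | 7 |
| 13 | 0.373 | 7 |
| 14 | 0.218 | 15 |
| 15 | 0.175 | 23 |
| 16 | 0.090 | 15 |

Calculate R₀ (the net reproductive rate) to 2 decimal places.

R₀ = Σ l(x) b_x:
  age 12: 0.729 × 7 = 5.1030
  age 13: 0.373 × 7 = 2.6110
  age 14: 0.218 × 15 = 3.2700
  age 15: 0.175 × 23 = 4.0250
  age 16: 0.090 × 15 = 1.3500
R₀ = 5.1030 + 2.6110 + 3.2700 + 4.0250 + 1.3500 = 16.3590

16.36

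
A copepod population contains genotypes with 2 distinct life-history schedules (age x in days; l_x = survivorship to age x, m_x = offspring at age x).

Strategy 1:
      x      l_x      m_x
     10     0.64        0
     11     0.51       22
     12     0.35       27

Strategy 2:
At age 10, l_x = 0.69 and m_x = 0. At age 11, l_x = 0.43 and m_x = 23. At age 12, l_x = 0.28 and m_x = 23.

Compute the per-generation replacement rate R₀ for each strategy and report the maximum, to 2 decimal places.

20.67

Strategy 1: R₀ = 0.64×0 + 0.51×22 + 0.35×27 = 20.6700
Strategy 2: R₀ = 0.69×0 + 0.43×23 + 0.28×23 = 16.3300
Highest R₀: strategy 1 with 20.6700.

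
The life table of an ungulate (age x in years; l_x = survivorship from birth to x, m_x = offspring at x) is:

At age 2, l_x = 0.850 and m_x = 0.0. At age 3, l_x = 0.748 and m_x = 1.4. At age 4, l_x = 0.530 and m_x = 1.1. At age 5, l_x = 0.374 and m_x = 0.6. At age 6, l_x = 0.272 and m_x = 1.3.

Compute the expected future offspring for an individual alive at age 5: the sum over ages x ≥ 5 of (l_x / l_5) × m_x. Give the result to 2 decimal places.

l_5 = 0.374. Conditional survival from age 5 to x is l_x / l_5.
  x=5: (0.374/0.374) × 0.6 = 0.6000
  x=6: (0.272/0.374) × 1.3 = 0.9455
Sum = 0.6000 + 0.9455 = 1.5455

1.55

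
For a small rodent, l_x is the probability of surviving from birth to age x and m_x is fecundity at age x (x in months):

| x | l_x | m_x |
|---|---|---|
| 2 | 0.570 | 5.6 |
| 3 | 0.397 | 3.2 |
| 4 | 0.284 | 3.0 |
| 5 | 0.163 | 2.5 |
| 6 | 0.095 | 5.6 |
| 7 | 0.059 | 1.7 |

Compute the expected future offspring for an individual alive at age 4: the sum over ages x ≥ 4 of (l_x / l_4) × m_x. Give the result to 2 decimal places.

6.66

l_4 = 0.284. Conditional survival from age 4 to x is l_x / l_4.
  x=4: (0.284/0.284) × 3.0 = 3.0000
  x=5: (0.163/0.284) × 2.5 = 1.4349
  x=6: (0.095/0.284) × 5.6 = 1.8732
  x=7: (0.059/0.284) × 1.7 = 0.3532
Sum = 3.0000 + 1.4349 + 1.8732 + 0.3532 = 6.6613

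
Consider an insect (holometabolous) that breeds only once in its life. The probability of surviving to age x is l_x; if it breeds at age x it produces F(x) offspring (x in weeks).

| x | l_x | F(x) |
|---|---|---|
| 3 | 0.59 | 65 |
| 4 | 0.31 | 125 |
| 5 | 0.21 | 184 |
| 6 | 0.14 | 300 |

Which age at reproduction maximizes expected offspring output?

6

Expected offspring if breeding at age x = l_x × F(x):
  age 3: 0.59 × 65 = 38.350
  age 4: 0.31 × 125 = 38.750
  age 5: 0.21 × 184 = 38.640
  age 6: 0.14 × 300 = 42.000
Maximum at age 6 (42.000).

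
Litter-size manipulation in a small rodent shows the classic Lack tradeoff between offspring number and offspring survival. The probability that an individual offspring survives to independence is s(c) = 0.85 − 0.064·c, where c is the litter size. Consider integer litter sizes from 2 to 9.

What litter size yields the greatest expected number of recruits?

7

Expected recruits = c × s(c):
  c=2: 2 × 0.722 = 1.444
  c=3: 3 × 0.658 = 1.974
  c=4: 4 × 0.594 = 2.376
  c=5: 5 × 0.530 = 2.650
  c=6: 6 × 0.466 = 2.796
  c=7: 7 × 0.402 = 2.814
  c=8: 8 × 0.338 = 2.704
  c=9: 9 × 0.274 = 2.466
Maximum at c = 7 (2.814 recruits).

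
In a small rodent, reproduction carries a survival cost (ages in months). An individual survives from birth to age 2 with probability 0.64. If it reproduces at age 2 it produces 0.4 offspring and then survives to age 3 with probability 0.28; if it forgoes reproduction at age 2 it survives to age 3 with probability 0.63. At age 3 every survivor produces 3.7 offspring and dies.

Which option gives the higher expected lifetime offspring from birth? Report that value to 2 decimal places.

1.49

breed at age 2: R₀ = 0.64 × (0.4 + 0.28 × 3.7) = 0.64 × 1.4360 = 0.9190
delay to age 3: R₀ = 0.64 × (0.63 × 3.7) = 0.64 × 2.3310 = 1.4918
Higher: delay to age 3 (1.4918).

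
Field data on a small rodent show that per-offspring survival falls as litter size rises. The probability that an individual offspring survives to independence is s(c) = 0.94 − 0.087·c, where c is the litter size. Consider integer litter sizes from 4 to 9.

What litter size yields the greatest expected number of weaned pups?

5

Expected weaned pups = c × s(c):
  c=4: 4 × 0.592 = 2.368
  c=5: 5 × 0.505 = 2.525
  c=6: 6 × 0.418 = 2.508
  c=7: 7 × 0.331 = 2.317
  c=8: 8 × 0.244 = 1.952
  c=9: 9 × 0.157 = 1.413
Maximum at c = 5 (2.525 weaned pups).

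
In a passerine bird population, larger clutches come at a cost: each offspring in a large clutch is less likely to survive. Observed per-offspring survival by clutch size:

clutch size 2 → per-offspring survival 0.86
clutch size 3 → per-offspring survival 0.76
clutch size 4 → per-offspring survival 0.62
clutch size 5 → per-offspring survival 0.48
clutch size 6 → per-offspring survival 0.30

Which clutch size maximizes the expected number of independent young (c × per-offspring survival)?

Expected independent young = c × s(c):
  c=2: 2 × 0.86 = 1.720
  c=3: 3 × 0.76 = 2.280
  c=4: 4 × 0.62 = 2.480
  c=5: 5 × 0.48 = 2.400
  c=6: 6 × 0.30 = 1.800
Maximum at c = 4 (2.480 independent young).

4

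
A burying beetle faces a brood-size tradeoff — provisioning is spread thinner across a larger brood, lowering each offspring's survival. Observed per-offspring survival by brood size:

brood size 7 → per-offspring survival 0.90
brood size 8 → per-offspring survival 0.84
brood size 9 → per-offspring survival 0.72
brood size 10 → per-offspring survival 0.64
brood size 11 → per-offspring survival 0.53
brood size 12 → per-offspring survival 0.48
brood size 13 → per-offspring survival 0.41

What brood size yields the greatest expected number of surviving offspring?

8

Expected surviving offspring = c × s(c):
  c=7: 7 × 0.90 = 6.300
  c=8: 8 × 0.84 = 6.720
  c=9: 9 × 0.72 = 6.480
  c=10: 10 × 0.64 = 6.400
  c=11: 11 × 0.53 = 5.830
  c=12: 12 × 0.48 = 5.760
  c=13: 13 × 0.41 = 5.330
Maximum at c = 8 (6.720 surviving offspring).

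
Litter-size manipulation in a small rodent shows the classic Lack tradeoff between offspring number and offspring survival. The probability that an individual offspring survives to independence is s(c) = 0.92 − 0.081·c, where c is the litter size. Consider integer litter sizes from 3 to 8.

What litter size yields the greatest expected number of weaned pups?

6

Expected weaned pups = c × s(c):
  c=3: 3 × 0.677 = 2.031
  c=4: 4 × 0.596 = 2.384
  c=5: 5 × 0.515 = 2.575
  c=6: 6 × 0.434 = 2.604
  c=7: 7 × 0.353 = 2.471
  c=8: 8 × 0.272 = 2.176
Maximum at c = 6 (2.604 weaned pups).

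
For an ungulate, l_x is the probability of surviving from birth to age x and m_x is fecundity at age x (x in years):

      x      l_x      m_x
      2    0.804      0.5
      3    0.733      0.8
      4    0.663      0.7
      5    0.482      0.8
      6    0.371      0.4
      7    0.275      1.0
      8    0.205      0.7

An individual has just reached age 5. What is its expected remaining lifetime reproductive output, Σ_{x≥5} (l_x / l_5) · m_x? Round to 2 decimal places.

l_5 = 0.482. Conditional survival from age 5 to x is l_x / l_5.
  x=5: (0.482/0.482) × 0.8 = 0.8000
  x=6: (0.371/0.482) × 0.4 = 0.3079
  x=7: (0.275/0.482) × 1.0 = 0.5705
  x=8: (0.205/0.482) × 0.7 = 0.2977
Sum = 0.8000 + 0.3079 + 0.5705 + 0.2977 = 1.9761

1.98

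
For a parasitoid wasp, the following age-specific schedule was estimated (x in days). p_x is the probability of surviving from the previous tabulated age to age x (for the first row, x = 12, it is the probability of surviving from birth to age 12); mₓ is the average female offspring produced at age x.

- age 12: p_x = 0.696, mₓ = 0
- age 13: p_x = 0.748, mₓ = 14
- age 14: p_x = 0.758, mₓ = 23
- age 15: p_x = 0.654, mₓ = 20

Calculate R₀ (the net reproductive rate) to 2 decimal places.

21.53

Survivorship from birth: l_x = p_12·p_13·…·p_x.
  l_12 = 0.69600
  l_13 = 0.52061
  l_14 = 0.39462
  l_15 = 0.25808
R₀ = Σ l_x mₓ:
  age 12: 0.69600 × 0 = 0.0000
  age 13: 0.52061 × 14 = 7.2885
  age 14: 0.39462 × 23 = 9.0763
  age 15: 0.25808 × 20 = 5.1616
R₀ = 0.0000 + 7.2885 + 9.0763 + 5.1616 = 21.5264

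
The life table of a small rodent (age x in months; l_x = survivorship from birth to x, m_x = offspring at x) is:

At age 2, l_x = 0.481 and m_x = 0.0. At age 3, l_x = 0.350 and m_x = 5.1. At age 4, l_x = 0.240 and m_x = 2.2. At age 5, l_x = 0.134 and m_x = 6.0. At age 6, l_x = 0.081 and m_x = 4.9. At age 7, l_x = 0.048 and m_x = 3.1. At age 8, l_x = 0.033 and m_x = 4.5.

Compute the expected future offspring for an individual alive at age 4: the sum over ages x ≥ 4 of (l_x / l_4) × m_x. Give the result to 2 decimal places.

8.44

l_4 = 0.240. Conditional survival from age 4 to x is l_x / l_4.
  x=4: (0.240/0.240) × 2.2 = 2.2000
  x=5: (0.134/0.240) × 6.0 = 3.3500
  x=6: (0.081/0.240) × 4.9 = 1.6538
  x=7: (0.048/0.240) × 3.1 = 0.6200
  x=8: (0.033/0.240) × 4.5 = 0.6188
Sum = 2.2000 + 3.3500 + 1.6538 + 0.6200 + 0.6188 = 8.4425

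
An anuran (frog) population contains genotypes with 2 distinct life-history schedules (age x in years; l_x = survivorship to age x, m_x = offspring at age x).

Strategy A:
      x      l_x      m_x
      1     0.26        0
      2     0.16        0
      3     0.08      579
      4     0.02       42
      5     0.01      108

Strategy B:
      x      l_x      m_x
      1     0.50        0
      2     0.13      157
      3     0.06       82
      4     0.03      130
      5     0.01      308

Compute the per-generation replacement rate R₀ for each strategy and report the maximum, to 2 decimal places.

48.24

Strategy A: R₀ = 0.26×0 + 0.16×0 + 0.08×579 + 0.02×42 + 0.01×108 = 48.2400
Strategy B: R₀ = 0.50×0 + 0.13×157 + 0.06×82 + 0.03×130 + 0.01×308 = 32.3100
Highest R₀: strategy A with 48.2400.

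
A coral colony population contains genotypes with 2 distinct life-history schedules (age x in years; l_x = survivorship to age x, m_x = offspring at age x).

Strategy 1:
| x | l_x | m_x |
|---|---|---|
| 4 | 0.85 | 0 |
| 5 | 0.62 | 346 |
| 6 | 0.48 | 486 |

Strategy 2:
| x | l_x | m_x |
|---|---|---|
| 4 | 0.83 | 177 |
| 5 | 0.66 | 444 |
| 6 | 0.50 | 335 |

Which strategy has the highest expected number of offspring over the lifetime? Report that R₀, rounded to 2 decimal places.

Strategy 1: R₀ = 0.85×0 + 0.62×346 + 0.48×486 = 447.8000
Strategy 2: R₀ = 0.83×177 + 0.66×444 + 0.50×335 = 607.4500
Highest R₀: strategy 2 with 607.4500.

607.45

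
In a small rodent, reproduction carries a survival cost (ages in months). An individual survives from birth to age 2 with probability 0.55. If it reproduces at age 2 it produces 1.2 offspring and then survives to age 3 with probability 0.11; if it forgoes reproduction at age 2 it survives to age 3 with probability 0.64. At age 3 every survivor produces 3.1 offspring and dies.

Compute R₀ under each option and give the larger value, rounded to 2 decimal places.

breed at age 2: R₀ = 0.55 × (1.2 + 0.11 × 3.1) = 0.55 × 1.5410 = 0.8476
delay to age 3: R₀ = 0.55 × (0.64 × 3.1) = 0.55 × 1.9840 = 1.0912
Higher: delay to age 3 (1.0912).

1.09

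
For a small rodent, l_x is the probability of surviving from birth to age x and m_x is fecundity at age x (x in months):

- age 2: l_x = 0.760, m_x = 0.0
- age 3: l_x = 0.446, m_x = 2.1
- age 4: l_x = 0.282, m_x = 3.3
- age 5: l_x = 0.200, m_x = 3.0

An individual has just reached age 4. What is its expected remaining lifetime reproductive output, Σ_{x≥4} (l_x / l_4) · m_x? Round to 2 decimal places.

l_4 = 0.282. Conditional survival from age 4 to x is l_x / l_4.
  x=4: (0.282/0.282) × 3.3 = 3.3000
  x=5: (0.200/0.282) × 3.0 = 2.1277
Sum = 3.3000 + 2.1277 = 5.4277

5.43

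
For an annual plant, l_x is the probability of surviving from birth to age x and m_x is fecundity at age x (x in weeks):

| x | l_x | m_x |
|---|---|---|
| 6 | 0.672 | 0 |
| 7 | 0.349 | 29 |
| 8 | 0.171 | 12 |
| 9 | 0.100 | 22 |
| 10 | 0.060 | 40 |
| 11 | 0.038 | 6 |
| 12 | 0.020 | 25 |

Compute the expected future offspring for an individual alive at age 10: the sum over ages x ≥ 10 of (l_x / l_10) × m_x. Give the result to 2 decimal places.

l_10 = 0.060. Conditional survival from age 10 to x is l_x / l_10.
  x=10: (0.060/0.060) × 40 = 40.0000
  x=11: (0.038/0.060) × 6 = 3.8000
  x=12: (0.020/0.060) × 25 = 8.3333
Sum = 40.0000 + 3.8000 + 8.3333 = 52.1333

52.13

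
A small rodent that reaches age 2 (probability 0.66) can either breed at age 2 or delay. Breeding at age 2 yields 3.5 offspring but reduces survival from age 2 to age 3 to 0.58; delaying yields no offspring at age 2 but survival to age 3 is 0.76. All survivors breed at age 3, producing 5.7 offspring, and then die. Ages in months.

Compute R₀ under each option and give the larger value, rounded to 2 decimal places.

breed at age 2: R₀ = 0.66 × (3.5 + 0.58 × 5.7) = 0.66 × 6.8060 = 4.4920
delay to age 3: R₀ = 0.66 × (0.76 × 5.7) = 0.66 × 4.3320 = 2.8591
Higher: breed at age 2 (4.4920).

4.49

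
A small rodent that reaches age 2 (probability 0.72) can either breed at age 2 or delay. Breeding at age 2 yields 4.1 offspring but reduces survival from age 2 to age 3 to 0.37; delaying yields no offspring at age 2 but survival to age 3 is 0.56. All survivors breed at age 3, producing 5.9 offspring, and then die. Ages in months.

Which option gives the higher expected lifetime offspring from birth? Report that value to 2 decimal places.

4.52

breed at age 2: R₀ = 0.72 × (4.1 + 0.37 × 5.9) = 0.72 × 6.2830 = 4.5238
delay to age 3: R₀ = 0.72 × (0.56 × 5.9) = 0.72 × 3.3040 = 2.3789
Higher: breed at age 2 (4.5238).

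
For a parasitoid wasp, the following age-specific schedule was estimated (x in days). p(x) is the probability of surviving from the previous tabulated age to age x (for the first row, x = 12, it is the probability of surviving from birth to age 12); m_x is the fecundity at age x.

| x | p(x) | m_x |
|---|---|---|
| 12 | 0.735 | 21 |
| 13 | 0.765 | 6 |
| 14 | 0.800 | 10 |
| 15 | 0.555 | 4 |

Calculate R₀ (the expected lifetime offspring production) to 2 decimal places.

24.31

Survivorship from birth: l_x = p_12·p_13·…·p_x.
  l_12 = 0.73500
  l_13 = 0.56227
  l_14 = 0.44982
  l_15 = 0.24965
R₀ = Σ l_x m_x:
  age 12: 0.73500 × 21 = 15.4350
  age 13: 0.56227 × 6 = 3.3736
  age 14: 0.44982 × 10 = 4.4982
  age 15: 0.24965 × 4 = 0.9986
R₀ = 15.4350 + 3.3736 + 4.4982 + 0.9986 = 24.3054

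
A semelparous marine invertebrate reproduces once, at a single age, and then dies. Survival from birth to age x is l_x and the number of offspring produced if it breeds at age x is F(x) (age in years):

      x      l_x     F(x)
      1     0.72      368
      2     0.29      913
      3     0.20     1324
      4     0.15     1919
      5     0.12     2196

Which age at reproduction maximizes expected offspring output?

Expected offspring if breeding at age x = l_x × F(x):
  age 1: 0.72 × 368 = 264.960
  age 2: 0.29 × 913 = 264.770
  age 3: 0.20 × 1324 = 264.800
  age 4: 0.15 × 1919 = 287.850
  age 5: 0.12 × 2196 = 263.520
Maximum at age 4 (287.850).

4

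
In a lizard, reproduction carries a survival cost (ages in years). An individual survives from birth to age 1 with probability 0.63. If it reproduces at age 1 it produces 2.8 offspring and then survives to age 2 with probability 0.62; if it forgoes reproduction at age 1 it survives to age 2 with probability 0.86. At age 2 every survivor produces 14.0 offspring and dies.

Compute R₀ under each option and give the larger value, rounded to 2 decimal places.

breed at age 1: R₀ = 0.63 × (2.8 + 0.62 × 14.0) = 0.63 × 11.4800 = 7.2324
delay to age 2: R₀ = 0.63 × (0.86 × 14.0) = 0.63 × 12.0400 = 7.5852
Higher: delay to age 2 (7.5852).

7.59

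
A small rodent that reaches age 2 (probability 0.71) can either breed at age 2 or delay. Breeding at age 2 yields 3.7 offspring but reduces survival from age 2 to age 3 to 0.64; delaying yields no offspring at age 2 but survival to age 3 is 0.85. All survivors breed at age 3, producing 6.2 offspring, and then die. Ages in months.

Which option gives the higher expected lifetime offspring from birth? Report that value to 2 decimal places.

breed at age 2: R₀ = 0.71 × (3.7 + 0.64 × 6.2) = 0.71 × 7.6680 = 5.4443
delay to age 3: R₀ = 0.71 × (0.85 × 6.2) = 0.71 × 5.2700 = 3.7417
Higher: breed at age 2 (5.4443).

5.44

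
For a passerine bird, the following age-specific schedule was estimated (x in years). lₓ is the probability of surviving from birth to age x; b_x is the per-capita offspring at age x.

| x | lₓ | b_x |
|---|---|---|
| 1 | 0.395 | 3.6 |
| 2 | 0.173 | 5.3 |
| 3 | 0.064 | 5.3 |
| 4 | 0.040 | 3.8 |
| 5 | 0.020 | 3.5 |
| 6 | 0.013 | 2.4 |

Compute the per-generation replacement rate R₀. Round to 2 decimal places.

R₀ = Σ lₓ b_x:
  age 1: 0.395 × 3.6 = 1.4220
  age 2: 0.173 × 5.3 = 0.9169
  age 3: 0.064 × 5.3 = 0.3392
  age 4: 0.040 × 3.8 = 0.1520
  age 5: 0.020 × 3.5 = 0.0700
  age 6: 0.013 × 2.4 = 0.0312
R₀ = 1.4220 + 0.9169 + 0.3392 + 0.1520 + 0.0700 + 0.0312 = 2.9313

2.93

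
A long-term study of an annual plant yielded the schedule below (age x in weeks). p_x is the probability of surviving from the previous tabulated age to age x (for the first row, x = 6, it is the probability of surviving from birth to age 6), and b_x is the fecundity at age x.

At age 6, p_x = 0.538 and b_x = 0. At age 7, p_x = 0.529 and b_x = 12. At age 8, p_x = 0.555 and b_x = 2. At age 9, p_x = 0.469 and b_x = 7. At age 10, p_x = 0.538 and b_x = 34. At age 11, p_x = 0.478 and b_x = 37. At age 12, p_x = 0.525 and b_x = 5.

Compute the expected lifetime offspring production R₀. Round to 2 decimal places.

6.36

Survivorship from birth: l_x = p_6·p_7·…·p_x.
  l_6 = 0.53800
  l_7 = 0.28460
  l_8 = 0.15795
  l_9 = 0.07408
  l_10 = 0.03986
  l_11 = 0.01905
  l_12 = 0.01000
R₀ = Σ l_x b_x:
  age 6: 0.53800 × 0 = 0.0000
  age 7: 0.28460 × 12 = 3.4152
  age 8: 0.15795 × 2 = 0.3159
  age 9: 0.07408 × 7 = 0.5186
  age 10: 0.03986 × 34 = 1.3552
  age 11: 0.01905 × 37 = 0.7049
  age 12: 0.01000 × 5 = 0.0500
R₀ = 0.0000 + 3.4152 + 0.3159 + 0.5186 + 1.3552 + 0.7049 + 0.0500 = 6.3598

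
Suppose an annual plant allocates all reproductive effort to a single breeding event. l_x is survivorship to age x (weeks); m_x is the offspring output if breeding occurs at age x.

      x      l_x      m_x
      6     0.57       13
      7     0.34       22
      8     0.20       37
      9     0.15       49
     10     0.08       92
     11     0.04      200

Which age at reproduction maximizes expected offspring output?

Expected offspring if breeding at age x = l_x × m_x:
  age 6: 0.57 × 13 = 7.410
  age 7: 0.34 × 22 = 7.480
  age 8: 0.20 × 37 = 7.400
  age 9: 0.15 × 49 = 7.350
  age 10: 0.08 × 92 = 7.360
  age 11: 0.04 × 200 = 8.000
Maximum at age 11 (8.000).

11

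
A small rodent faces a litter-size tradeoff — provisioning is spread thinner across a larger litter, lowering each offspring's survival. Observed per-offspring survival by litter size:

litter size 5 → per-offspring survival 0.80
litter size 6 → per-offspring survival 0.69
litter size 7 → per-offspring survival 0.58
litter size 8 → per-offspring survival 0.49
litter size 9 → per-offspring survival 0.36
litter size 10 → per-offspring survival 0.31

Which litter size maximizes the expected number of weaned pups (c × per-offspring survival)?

Expected weaned pups = c × s(c):
  c=5: 5 × 0.80 = 4.000
  c=6: 6 × 0.69 = 4.140
  c=7: 7 × 0.58 = 4.060
  c=8: 8 × 0.49 = 3.920
  c=9: 9 × 0.36 = 3.240
  c=10: 10 × 0.31 = 3.100
Maximum at c = 6 (4.140 weaned pups).

6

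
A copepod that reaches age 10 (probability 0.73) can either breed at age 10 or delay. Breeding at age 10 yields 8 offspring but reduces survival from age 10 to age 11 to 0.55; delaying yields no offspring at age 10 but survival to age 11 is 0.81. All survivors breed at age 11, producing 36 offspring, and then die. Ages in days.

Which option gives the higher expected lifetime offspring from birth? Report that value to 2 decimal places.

21.29

breed at age 10: R₀ = 0.73 × (8 + 0.55 × 36) = 0.73 × 27.8000 = 20.2940
delay to age 11: R₀ = 0.73 × (0.81 × 36) = 0.73 × 29.1600 = 21.2868
Higher: delay to age 11 (21.2868).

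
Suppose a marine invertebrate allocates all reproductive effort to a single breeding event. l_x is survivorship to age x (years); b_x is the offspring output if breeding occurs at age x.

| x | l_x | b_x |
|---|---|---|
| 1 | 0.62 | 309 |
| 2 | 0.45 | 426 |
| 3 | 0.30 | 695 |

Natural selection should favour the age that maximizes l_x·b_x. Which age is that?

Expected offspring if breeding at age x = l_x × b_x:
  age 1: 0.62 × 309 = 191.580
  age 2: 0.45 × 426 = 191.700
  age 3: 0.30 × 695 = 208.500
Maximum at age 3 (208.500).

3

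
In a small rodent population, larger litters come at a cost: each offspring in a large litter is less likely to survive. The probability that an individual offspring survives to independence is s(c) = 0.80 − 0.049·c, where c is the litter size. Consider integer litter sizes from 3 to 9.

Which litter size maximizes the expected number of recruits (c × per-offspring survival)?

Expected recruits = c × s(c):
  c=3: 3 × 0.653 = 1.959
  c=4: 4 × 0.604 = 2.416
  c=5: 5 × 0.555 = 2.775
  c=6: 6 × 0.506 = 3.036
  c=7: 7 × 0.457 = 3.199
  c=8: 8 × 0.408 = 3.264
  c=9: 9 × 0.359 = 3.231
Maximum at c = 8 (3.264 recruits).

8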